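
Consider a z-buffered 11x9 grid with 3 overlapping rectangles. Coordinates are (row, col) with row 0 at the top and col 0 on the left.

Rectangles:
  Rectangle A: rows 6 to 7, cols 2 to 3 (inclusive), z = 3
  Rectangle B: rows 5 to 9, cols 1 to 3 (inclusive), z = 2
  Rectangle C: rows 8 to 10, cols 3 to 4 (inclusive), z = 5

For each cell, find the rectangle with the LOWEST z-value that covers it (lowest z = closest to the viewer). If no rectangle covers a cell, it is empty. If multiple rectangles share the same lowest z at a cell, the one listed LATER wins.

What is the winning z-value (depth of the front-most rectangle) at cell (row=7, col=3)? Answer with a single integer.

Check cell (7,3):
  A: rows 6-7 cols 2-3 z=3 -> covers; best now A (z=3)
  B: rows 5-9 cols 1-3 z=2 -> covers; best now B (z=2)
  C: rows 8-10 cols 3-4 -> outside (row miss)
Winner: B at z=2

Answer: 2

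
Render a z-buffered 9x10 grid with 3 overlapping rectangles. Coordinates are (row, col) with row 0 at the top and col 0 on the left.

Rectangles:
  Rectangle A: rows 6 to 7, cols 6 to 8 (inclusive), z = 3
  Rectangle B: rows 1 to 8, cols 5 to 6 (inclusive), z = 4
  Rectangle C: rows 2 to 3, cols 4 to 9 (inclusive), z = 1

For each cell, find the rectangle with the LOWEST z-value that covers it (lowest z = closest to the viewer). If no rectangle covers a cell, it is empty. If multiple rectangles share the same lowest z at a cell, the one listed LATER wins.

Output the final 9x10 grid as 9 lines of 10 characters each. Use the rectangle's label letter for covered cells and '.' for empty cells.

..........
.....BB...
....CCCCCC
....CCCCCC
.....BB...
.....BB...
.....BAAA.
.....BAAA.
.....BB...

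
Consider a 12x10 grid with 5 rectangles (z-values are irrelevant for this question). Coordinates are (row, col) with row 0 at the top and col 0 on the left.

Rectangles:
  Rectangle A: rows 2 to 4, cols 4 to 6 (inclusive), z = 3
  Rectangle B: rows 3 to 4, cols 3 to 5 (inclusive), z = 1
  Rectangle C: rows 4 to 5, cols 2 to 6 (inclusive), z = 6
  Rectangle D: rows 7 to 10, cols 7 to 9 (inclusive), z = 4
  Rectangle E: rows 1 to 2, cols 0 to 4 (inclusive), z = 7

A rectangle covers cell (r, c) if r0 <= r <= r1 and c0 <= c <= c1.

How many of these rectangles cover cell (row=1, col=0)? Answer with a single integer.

Answer: 1

Derivation:
Check cell (1,0):
  A: rows 2-4 cols 4-6 -> outside (row miss)
  B: rows 3-4 cols 3-5 -> outside (row miss)
  C: rows 4-5 cols 2-6 -> outside (row miss)
  D: rows 7-10 cols 7-9 -> outside (row miss)
  E: rows 1-2 cols 0-4 -> covers
Count covering = 1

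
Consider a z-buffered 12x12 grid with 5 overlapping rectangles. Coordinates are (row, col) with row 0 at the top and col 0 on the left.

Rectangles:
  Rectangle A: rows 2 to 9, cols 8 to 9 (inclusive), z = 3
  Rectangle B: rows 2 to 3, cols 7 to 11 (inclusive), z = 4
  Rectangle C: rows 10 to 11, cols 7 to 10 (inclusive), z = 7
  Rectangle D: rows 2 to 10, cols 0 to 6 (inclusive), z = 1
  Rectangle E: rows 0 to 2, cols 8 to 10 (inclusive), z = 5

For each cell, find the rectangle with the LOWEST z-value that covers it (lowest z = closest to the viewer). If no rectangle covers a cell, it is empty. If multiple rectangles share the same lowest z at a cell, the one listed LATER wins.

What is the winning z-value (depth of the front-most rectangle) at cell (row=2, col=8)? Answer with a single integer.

Check cell (2,8):
  A: rows 2-9 cols 8-9 z=3 -> covers; best now A (z=3)
  B: rows 2-3 cols 7-11 z=4 -> covers; best now A (z=3)
  C: rows 10-11 cols 7-10 -> outside (row miss)
  D: rows 2-10 cols 0-6 -> outside (col miss)
  E: rows 0-2 cols 8-10 z=5 -> covers; best now A (z=3)
Winner: A at z=3

Answer: 3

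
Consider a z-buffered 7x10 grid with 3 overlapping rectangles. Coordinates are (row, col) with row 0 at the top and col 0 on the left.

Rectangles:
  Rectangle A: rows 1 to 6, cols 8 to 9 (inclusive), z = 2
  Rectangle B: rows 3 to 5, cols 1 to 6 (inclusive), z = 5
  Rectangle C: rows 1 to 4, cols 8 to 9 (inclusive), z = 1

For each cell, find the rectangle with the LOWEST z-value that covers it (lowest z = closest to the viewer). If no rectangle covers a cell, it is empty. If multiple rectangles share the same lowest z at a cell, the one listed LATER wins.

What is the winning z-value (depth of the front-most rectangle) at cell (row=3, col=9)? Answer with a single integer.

Answer: 1

Derivation:
Check cell (3,9):
  A: rows 1-6 cols 8-9 z=2 -> covers; best now A (z=2)
  B: rows 3-5 cols 1-6 -> outside (col miss)
  C: rows 1-4 cols 8-9 z=1 -> covers; best now C (z=1)
Winner: C at z=1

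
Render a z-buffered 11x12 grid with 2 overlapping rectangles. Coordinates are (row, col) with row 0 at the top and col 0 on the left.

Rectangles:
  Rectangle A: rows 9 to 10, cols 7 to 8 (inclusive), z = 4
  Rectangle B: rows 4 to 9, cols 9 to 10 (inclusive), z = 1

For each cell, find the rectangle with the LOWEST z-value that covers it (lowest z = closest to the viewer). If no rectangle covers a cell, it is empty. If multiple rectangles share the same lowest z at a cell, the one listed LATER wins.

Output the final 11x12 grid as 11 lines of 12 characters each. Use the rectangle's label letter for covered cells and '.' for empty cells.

............
............
............
............
.........BB.
.........BB.
.........BB.
.........BB.
.........BB.
.......AABB.
.......AA...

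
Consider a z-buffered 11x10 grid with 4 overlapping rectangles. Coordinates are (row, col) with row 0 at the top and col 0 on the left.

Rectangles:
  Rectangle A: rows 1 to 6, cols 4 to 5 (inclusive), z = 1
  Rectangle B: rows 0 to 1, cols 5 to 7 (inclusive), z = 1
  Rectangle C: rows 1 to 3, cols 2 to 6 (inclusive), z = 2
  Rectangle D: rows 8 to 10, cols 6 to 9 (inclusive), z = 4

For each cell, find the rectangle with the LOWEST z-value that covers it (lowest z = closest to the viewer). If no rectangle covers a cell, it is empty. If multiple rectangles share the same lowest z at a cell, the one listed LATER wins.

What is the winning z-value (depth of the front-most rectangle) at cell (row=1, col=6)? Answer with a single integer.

Check cell (1,6):
  A: rows 1-6 cols 4-5 -> outside (col miss)
  B: rows 0-1 cols 5-7 z=1 -> covers; best now B (z=1)
  C: rows 1-3 cols 2-6 z=2 -> covers; best now B (z=1)
  D: rows 8-10 cols 6-9 -> outside (row miss)
Winner: B at z=1

Answer: 1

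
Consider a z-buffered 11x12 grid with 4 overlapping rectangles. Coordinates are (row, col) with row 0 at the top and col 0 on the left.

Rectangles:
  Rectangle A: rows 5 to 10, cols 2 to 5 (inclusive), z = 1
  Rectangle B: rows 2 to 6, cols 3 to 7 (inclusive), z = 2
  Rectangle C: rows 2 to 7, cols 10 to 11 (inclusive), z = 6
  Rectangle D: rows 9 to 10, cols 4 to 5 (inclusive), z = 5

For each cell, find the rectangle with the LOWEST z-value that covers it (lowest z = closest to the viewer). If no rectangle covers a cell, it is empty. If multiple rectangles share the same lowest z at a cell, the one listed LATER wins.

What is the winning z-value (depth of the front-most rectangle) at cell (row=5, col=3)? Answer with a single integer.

Check cell (5,3):
  A: rows 5-10 cols 2-5 z=1 -> covers; best now A (z=1)
  B: rows 2-6 cols 3-7 z=2 -> covers; best now A (z=1)
  C: rows 2-7 cols 10-11 -> outside (col miss)
  D: rows 9-10 cols 4-5 -> outside (row miss)
Winner: A at z=1

Answer: 1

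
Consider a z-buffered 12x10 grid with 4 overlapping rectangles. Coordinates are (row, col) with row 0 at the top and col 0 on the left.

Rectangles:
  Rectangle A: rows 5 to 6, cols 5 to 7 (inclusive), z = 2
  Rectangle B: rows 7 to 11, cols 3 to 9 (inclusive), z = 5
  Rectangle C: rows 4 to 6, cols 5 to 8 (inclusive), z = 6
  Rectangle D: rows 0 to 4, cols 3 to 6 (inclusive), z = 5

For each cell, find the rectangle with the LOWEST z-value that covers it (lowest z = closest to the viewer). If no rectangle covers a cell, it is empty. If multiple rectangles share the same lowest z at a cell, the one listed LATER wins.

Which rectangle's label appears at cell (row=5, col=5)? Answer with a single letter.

Answer: A

Derivation:
Check cell (5,5):
  A: rows 5-6 cols 5-7 z=2 -> covers; best now A (z=2)
  B: rows 7-11 cols 3-9 -> outside (row miss)
  C: rows 4-6 cols 5-8 z=6 -> covers; best now A (z=2)
  D: rows 0-4 cols 3-6 -> outside (row miss)
Winner: A at z=2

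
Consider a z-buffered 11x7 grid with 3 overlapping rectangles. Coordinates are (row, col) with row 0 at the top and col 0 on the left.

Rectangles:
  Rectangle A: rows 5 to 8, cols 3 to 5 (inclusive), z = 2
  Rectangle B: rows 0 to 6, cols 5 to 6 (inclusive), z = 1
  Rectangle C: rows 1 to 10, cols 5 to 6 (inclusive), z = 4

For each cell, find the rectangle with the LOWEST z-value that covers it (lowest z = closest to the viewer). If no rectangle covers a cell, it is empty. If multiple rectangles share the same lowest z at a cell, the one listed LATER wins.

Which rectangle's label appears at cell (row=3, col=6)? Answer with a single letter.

Check cell (3,6):
  A: rows 5-8 cols 3-5 -> outside (row miss)
  B: rows 0-6 cols 5-6 z=1 -> covers; best now B (z=1)
  C: rows 1-10 cols 5-6 z=4 -> covers; best now B (z=1)
Winner: B at z=1

Answer: B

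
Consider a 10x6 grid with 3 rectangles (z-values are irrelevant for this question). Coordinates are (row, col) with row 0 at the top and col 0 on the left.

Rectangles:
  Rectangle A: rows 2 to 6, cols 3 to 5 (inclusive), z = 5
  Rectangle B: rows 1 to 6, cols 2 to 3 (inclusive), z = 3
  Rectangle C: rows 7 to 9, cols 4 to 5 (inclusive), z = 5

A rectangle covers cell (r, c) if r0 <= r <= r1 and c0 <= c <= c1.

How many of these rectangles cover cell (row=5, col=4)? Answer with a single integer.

Check cell (5,4):
  A: rows 2-6 cols 3-5 -> covers
  B: rows 1-6 cols 2-3 -> outside (col miss)
  C: rows 7-9 cols 4-5 -> outside (row miss)
Count covering = 1

Answer: 1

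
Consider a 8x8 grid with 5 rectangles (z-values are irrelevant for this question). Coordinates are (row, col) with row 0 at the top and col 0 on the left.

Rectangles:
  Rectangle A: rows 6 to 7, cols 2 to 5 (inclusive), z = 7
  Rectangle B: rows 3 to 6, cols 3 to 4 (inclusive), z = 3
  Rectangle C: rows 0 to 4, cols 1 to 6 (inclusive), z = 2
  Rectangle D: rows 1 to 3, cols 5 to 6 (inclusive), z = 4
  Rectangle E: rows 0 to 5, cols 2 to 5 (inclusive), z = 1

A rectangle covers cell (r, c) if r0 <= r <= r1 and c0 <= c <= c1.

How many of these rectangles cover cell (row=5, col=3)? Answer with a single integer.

Check cell (5,3):
  A: rows 6-7 cols 2-5 -> outside (row miss)
  B: rows 3-6 cols 3-4 -> covers
  C: rows 0-4 cols 1-6 -> outside (row miss)
  D: rows 1-3 cols 5-6 -> outside (row miss)
  E: rows 0-5 cols 2-5 -> covers
Count covering = 2

Answer: 2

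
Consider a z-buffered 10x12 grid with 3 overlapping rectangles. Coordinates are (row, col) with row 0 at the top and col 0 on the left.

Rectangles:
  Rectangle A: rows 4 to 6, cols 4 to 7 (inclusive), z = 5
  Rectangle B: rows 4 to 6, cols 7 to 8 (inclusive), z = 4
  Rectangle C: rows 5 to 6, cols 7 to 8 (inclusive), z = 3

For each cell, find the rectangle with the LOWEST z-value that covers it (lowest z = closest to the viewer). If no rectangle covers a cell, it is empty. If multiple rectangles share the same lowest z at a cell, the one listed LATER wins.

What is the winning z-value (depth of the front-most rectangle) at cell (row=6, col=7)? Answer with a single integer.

Answer: 3

Derivation:
Check cell (6,7):
  A: rows 4-6 cols 4-7 z=5 -> covers; best now A (z=5)
  B: rows 4-6 cols 7-8 z=4 -> covers; best now B (z=4)
  C: rows 5-6 cols 7-8 z=3 -> covers; best now C (z=3)
Winner: C at z=3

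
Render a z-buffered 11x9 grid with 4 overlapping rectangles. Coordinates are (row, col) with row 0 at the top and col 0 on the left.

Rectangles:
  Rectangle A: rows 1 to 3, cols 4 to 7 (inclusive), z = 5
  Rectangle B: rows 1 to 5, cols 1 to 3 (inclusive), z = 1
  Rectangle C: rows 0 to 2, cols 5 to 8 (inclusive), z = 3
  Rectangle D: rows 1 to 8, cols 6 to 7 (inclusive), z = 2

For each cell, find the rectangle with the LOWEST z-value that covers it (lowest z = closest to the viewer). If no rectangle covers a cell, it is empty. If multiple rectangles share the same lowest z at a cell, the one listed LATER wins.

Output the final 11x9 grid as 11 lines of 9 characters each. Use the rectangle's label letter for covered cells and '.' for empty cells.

.....CCCC
.BBBACDDC
.BBBACDDC
.BBBAADD.
.BBB..DD.
.BBB..DD.
......DD.
......DD.
......DD.
.........
.........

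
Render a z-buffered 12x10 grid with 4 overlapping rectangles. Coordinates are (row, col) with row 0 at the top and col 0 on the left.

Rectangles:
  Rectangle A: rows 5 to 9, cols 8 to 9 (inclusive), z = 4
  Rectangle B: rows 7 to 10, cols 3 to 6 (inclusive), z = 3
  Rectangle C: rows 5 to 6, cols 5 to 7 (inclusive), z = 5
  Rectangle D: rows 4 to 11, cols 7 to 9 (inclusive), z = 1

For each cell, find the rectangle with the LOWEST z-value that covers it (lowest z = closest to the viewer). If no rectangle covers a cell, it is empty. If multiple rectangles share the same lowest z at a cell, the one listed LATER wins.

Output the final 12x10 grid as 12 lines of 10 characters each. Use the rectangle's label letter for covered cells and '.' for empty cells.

..........
..........
..........
..........
.......DDD
.....CCDDD
.....CCDDD
...BBBBDDD
...BBBBDDD
...BBBBDDD
...BBBBDDD
.......DDD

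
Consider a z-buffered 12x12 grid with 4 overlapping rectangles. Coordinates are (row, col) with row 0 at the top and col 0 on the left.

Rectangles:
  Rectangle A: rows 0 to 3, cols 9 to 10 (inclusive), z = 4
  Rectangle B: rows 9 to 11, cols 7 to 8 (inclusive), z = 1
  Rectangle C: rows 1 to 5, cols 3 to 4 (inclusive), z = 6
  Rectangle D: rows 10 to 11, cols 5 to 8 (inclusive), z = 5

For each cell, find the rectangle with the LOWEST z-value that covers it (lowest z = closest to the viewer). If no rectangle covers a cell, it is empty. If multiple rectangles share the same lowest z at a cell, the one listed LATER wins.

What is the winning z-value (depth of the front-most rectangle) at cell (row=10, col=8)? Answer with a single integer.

Answer: 1

Derivation:
Check cell (10,8):
  A: rows 0-3 cols 9-10 -> outside (row miss)
  B: rows 9-11 cols 7-8 z=1 -> covers; best now B (z=1)
  C: rows 1-5 cols 3-4 -> outside (row miss)
  D: rows 10-11 cols 5-8 z=5 -> covers; best now B (z=1)
Winner: B at z=1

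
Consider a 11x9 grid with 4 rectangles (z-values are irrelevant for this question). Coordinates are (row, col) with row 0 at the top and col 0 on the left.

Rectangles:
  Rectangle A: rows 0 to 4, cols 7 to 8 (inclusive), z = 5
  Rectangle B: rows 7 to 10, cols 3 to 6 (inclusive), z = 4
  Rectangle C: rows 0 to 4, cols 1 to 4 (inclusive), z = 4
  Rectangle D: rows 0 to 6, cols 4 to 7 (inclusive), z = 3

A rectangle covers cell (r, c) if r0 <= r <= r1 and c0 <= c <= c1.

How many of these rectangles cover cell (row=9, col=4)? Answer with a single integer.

Check cell (9,4):
  A: rows 0-4 cols 7-8 -> outside (row miss)
  B: rows 7-10 cols 3-6 -> covers
  C: rows 0-4 cols 1-4 -> outside (row miss)
  D: rows 0-6 cols 4-7 -> outside (row miss)
Count covering = 1

Answer: 1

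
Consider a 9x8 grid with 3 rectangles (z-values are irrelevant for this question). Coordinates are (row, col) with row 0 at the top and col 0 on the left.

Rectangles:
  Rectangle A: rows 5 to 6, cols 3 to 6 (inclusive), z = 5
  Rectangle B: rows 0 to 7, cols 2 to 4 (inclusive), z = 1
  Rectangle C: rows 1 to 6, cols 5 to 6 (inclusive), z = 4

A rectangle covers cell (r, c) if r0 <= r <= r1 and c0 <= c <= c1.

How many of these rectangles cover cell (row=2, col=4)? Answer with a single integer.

Check cell (2,4):
  A: rows 5-6 cols 3-6 -> outside (row miss)
  B: rows 0-7 cols 2-4 -> covers
  C: rows 1-6 cols 5-6 -> outside (col miss)
Count covering = 1

Answer: 1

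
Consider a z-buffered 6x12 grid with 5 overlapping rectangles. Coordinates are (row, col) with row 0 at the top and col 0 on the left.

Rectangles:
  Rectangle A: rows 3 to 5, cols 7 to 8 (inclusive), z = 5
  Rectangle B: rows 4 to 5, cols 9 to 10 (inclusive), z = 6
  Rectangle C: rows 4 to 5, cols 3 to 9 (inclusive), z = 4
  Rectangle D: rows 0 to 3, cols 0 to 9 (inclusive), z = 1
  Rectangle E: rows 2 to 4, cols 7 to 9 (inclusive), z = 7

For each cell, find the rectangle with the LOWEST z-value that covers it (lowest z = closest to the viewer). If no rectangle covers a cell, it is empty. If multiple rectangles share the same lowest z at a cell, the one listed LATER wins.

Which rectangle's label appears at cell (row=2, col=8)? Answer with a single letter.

Answer: D

Derivation:
Check cell (2,8):
  A: rows 3-5 cols 7-8 -> outside (row miss)
  B: rows 4-5 cols 9-10 -> outside (row miss)
  C: rows 4-5 cols 3-9 -> outside (row miss)
  D: rows 0-3 cols 0-9 z=1 -> covers; best now D (z=1)
  E: rows 2-4 cols 7-9 z=7 -> covers; best now D (z=1)
Winner: D at z=1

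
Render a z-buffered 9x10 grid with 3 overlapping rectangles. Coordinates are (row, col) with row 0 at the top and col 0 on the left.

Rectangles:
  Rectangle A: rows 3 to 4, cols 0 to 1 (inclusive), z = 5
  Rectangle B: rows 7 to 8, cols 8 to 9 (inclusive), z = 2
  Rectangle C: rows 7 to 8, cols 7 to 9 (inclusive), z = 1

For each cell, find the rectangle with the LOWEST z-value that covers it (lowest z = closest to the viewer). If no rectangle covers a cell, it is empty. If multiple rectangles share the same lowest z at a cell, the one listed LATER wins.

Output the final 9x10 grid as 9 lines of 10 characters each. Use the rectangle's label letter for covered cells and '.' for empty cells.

..........
..........
..........
AA........
AA........
..........
..........
.......CCC
.......CCC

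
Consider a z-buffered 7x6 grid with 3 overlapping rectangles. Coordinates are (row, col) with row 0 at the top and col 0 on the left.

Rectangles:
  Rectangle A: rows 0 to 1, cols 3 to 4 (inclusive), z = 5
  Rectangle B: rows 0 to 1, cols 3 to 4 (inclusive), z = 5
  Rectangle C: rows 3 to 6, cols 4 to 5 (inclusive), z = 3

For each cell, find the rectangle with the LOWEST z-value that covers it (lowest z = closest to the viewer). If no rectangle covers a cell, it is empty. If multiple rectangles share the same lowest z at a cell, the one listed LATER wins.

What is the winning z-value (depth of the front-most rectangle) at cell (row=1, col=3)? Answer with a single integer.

Answer: 5

Derivation:
Check cell (1,3):
  A: rows 0-1 cols 3-4 z=5 -> covers; best now A (z=5)
  B: rows 0-1 cols 3-4 z=5 -> covers; best now B (z=5)
  C: rows 3-6 cols 4-5 -> outside (row miss)
Winner: B at z=5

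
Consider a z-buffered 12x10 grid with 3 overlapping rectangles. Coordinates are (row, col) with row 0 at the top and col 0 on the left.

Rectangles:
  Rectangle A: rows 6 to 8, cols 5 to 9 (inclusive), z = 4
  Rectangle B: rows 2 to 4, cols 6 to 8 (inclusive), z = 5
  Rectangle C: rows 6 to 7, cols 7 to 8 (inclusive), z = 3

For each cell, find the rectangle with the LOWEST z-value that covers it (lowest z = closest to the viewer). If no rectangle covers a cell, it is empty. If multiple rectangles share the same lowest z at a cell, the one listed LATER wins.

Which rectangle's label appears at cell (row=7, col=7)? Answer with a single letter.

Answer: C

Derivation:
Check cell (7,7):
  A: rows 6-8 cols 5-9 z=4 -> covers; best now A (z=4)
  B: rows 2-4 cols 6-8 -> outside (row miss)
  C: rows 6-7 cols 7-8 z=3 -> covers; best now C (z=3)
Winner: C at z=3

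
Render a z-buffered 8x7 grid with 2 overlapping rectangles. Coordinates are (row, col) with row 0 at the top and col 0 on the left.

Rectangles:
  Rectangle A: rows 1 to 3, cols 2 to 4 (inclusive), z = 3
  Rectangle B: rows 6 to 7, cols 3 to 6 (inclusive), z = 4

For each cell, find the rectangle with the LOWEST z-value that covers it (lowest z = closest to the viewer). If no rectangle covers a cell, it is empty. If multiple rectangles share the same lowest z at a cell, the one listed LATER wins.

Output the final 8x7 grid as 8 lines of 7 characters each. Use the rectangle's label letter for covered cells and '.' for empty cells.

.......
..AAA..
..AAA..
..AAA..
.......
.......
...BBBB
...BBBB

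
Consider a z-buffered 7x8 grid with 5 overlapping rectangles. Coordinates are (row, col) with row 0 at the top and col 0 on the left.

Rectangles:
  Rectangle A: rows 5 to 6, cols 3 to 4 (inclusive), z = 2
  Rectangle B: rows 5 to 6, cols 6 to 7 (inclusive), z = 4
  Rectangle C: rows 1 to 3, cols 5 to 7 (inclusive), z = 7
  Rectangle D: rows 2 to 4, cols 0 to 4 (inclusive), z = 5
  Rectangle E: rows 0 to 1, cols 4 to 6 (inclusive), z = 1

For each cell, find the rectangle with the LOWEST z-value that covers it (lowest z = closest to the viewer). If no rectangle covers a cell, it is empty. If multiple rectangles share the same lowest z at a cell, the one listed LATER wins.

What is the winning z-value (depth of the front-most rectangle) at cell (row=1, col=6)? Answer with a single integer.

Answer: 1

Derivation:
Check cell (1,6):
  A: rows 5-6 cols 3-4 -> outside (row miss)
  B: rows 5-6 cols 6-7 -> outside (row miss)
  C: rows 1-3 cols 5-7 z=7 -> covers; best now C (z=7)
  D: rows 2-4 cols 0-4 -> outside (row miss)
  E: rows 0-1 cols 4-6 z=1 -> covers; best now E (z=1)
Winner: E at z=1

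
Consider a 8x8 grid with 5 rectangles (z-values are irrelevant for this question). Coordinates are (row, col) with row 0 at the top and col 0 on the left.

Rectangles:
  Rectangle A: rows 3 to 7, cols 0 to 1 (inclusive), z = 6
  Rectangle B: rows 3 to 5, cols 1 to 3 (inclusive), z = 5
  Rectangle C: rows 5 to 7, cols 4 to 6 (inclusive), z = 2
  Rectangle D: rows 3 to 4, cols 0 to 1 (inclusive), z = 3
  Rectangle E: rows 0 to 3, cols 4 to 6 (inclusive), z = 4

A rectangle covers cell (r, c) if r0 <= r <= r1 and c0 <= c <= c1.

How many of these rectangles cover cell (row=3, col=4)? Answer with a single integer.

Check cell (3,4):
  A: rows 3-7 cols 0-1 -> outside (col miss)
  B: rows 3-5 cols 1-3 -> outside (col miss)
  C: rows 5-7 cols 4-6 -> outside (row miss)
  D: rows 3-4 cols 0-1 -> outside (col miss)
  E: rows 0-3 cols 4-6 -> covers
Count covering = 1

Answer: 1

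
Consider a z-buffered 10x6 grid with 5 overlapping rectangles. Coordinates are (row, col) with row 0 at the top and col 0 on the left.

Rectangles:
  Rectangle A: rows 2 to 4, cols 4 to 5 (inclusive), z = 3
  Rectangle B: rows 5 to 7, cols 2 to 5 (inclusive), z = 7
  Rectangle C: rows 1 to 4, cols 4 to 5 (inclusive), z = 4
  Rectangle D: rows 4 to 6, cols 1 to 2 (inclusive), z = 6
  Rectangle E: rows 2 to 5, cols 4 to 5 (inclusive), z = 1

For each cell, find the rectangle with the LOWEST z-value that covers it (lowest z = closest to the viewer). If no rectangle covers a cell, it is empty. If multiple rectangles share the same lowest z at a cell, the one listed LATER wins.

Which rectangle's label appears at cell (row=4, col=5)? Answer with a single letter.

Check cell (4,5):
  A: rows 2-4 cols 4-5 z=3 -> covers; best now A (z=3)
  B: rows 5-7 cols 2-5 -> outside (row miss)
  C: rows 1-4 cols 4-5 z=4 -> covers; best now A (z=3)
  D: rows 4-6 cols 1-2 -> outside (col miss)
  E: rows 2-5 cols 4-5 z=1 -> covers; best now E (z=1)
Winner: E at z=1

Answer: E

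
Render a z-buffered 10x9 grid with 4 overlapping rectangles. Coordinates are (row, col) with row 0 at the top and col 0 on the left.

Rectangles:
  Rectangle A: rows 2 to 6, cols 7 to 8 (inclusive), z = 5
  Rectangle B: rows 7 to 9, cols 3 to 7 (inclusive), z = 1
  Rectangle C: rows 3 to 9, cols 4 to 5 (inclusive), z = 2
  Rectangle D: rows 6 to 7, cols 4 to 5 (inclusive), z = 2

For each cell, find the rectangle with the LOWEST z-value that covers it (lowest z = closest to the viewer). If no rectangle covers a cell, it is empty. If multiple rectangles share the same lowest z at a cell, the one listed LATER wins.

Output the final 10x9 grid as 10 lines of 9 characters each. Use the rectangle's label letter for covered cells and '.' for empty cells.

.........
.........
.......AA
....CC.AA
....CC.AA
....CC.AA
....DD.AA
...BBBBB.
...BBBBB.
...BBBBB.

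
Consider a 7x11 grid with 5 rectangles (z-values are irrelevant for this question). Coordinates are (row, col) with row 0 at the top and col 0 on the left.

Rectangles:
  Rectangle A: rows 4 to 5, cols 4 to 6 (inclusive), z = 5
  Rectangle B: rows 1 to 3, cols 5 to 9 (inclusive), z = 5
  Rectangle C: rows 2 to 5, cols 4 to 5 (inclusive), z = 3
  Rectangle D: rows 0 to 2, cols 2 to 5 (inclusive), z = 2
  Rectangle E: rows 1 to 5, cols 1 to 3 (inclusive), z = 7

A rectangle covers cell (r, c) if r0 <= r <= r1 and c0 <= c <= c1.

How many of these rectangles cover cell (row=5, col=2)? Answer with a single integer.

Check cell (5,2):
  A: rows 4-5 cols 4-6 -> outside (col miss)
  B: rows 1-3 cols 5-9 -> outside (row miss)
  C: rows 2-5 cols 4-5 -> outside (col miss)
  D: rows 0-2 cols 2-5 -> outside (row miss)
  E: rows 1-5 cols 1-3 -> covers
Count covering = 1

Answer: 1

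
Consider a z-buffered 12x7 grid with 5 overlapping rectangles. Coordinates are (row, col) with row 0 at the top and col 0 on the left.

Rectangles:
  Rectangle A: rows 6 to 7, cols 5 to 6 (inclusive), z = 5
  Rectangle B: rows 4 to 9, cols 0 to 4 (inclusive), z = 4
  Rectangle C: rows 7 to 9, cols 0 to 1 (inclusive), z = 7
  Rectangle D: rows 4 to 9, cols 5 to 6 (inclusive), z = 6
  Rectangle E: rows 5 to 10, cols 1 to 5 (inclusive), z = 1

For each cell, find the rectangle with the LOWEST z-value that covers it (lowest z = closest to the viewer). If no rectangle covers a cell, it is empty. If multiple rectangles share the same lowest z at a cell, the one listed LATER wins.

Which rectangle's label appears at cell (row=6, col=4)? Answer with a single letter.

Answer: E

Derivation:
Check cell (6,4):
  A: rows 6-7 cols 5-6 -> outside (col miss)
  B: rows 4-9 cols 0-4 z=4 -> covers; best now B (z=4)
  C: rows 7-9 cols 0-1 -> outside (row miss)
  D: rows 4-9 cols 5-6 -> outside (col miss)
  E: rows 5-10 cols 1-5 z=1 -> covers; best now E (z=1)
Winner: E at z=1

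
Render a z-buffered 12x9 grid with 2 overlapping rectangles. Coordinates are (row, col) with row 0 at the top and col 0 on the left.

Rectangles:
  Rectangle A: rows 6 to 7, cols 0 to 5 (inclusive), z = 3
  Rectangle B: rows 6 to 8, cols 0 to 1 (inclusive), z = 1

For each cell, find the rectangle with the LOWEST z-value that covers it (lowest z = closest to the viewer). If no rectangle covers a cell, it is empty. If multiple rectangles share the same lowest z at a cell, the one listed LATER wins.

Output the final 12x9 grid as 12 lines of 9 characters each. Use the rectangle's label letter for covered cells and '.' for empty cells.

.........
.........
.........
.........
.........
.........
BBAAAA...
BBAAAA...
BB.......
.........
.........
.........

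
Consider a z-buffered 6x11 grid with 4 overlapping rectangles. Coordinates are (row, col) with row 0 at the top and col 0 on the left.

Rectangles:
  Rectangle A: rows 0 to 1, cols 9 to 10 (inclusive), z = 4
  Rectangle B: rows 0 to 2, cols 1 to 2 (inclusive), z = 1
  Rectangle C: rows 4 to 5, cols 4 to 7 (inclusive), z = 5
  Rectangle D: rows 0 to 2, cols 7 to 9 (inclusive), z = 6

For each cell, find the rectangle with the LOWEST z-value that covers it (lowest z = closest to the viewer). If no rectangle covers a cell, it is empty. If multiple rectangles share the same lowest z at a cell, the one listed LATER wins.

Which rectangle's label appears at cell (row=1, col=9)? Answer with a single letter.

Answer: A

Derivation:
Check cell (1,9):
  A: rows 0-1 cols 9-10 z=4 -> covers; best now A (z=4)
  B: rows 0-2 cols 1-2 -> outside (col miss)
  C: rows 4-5 cols 4-7 -> outside (row miss)
  D: rows 0-2 cols 7-9 z=6 -> covers; best now A (z=4)
Winner: A at z=4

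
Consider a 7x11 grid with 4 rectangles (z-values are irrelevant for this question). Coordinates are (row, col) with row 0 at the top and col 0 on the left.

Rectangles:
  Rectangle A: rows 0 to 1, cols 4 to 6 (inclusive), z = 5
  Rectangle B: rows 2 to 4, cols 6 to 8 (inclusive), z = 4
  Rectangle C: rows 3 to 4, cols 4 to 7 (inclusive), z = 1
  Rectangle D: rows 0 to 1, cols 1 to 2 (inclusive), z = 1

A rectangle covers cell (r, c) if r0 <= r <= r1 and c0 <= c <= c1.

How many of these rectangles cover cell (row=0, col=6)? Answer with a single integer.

Check cell (0,6):
  A: rows 0-1 cols 4-6 -> covers
  B: rows 2-4 cols 6-8 -> outside (row miss)
  C: rows 3-4 cols 4-7 -> outside (row miss)
  D: rows 0-1 cols 1-2 -> outside (col miss)
Count covering = 1

Answer: 1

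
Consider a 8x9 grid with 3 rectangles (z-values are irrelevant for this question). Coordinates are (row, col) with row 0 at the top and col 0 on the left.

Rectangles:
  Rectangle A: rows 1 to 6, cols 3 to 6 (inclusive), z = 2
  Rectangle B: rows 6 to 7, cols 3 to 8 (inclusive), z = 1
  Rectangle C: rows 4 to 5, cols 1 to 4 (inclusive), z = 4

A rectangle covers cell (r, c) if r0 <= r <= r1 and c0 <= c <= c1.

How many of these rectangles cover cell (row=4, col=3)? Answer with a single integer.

Check cell (4,3):
  A: rows 1-6 cols 3-6 -> covers
  B: rows 6-7 cols 3-8 -> outside (row miss)
  C: rows 4-5 cols 1-4 -> covers
Count covering = 2

Answer: 2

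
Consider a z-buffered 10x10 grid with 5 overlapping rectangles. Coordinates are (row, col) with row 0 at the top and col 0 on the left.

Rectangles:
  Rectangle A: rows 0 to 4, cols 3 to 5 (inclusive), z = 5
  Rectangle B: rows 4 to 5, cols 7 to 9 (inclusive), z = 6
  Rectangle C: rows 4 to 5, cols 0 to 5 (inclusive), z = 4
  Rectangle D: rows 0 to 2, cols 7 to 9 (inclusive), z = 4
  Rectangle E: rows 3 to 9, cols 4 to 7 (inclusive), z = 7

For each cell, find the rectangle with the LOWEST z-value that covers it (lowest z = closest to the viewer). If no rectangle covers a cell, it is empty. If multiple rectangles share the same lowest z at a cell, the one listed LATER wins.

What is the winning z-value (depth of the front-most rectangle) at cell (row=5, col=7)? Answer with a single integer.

Check cell (5,7):
  A: rows 0-4 cols 3-5 -> outside (row miss)
  B: rows 4-5 cols 7-9 z=6 -> covers; best now B (z=6)
  C: rows 4-5 cols 0-5 -> outside (col miss)
  D: rows 0-2 cols 7-9 -> outside (row miss)
  E: rows 3-9 cols 4-7 z=7 -> covers; best now B (z=6)
Winner: B at z=6

Answer: 6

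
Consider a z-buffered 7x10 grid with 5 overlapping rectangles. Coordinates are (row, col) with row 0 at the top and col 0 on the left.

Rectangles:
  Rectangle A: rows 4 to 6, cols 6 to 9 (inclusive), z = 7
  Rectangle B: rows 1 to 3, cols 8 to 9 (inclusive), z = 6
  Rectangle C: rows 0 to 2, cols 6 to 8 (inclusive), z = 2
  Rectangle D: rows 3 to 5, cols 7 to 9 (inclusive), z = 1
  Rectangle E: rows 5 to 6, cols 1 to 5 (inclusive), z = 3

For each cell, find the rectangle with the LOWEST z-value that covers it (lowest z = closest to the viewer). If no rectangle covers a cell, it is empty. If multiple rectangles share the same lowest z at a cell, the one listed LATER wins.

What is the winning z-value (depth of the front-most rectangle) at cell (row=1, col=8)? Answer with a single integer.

Answer: 2

Derivation:
Check cell (1,8):
  A: rows 4-6 cols 6-9 -> outside (row miss)
  B: rows 1-3 cols 8-9 z=6 -> covers; best now B (z=6)
  C: rows 0-2 cols 6-8 z=2 -> covers; best now C (z=2)
  D: rows 3-5 cols 7-9 -> outside (row miss)
  E: rows 5-6 cols 1-5 -> outside (row miss)
Winner: C at z=2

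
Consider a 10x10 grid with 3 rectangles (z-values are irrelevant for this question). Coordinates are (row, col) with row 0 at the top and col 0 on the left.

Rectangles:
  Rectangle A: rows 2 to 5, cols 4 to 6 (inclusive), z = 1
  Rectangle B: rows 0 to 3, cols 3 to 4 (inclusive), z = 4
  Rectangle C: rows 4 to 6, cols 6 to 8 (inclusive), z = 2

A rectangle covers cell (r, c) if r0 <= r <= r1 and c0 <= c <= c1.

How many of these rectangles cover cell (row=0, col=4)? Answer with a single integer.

Check cell (0,4):
  A: rows 2-5 cols 4-6 -> outside (row miss)
  B: rows 0-3 cols 3-4 -> covers
  C: rows 4-6 cols 6-8 -> outside (row miss)
Count covering = 1

Answer: 1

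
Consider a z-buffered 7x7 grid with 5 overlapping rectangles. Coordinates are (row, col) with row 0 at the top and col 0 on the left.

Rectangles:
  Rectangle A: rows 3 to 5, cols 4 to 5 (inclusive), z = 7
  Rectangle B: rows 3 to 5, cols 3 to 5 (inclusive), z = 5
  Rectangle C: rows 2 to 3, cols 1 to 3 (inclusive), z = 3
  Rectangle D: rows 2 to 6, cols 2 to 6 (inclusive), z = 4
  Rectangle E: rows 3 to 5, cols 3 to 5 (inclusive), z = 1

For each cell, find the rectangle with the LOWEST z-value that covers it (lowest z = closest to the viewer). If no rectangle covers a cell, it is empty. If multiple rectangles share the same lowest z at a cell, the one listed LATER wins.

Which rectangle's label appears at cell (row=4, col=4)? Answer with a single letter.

Answer: E

Derivation:
Check cell (4,4):
  A: rows 3-5 cols 4-5 z=7 -> covers; best now A (z=7)
  B: rows 3-5 cols 3-5 z=5 -> covers; best now B (z=5)
  C: rows 2-3 cols 1-3 -> outside (row miss)
  D: rows 2-6 cols 2-6 z=4 -> covers; best now D (z=4)
  E: rows 3-5 cols 3-5 z=1 -> covers; best now E (z=1)
Winner: E at z=1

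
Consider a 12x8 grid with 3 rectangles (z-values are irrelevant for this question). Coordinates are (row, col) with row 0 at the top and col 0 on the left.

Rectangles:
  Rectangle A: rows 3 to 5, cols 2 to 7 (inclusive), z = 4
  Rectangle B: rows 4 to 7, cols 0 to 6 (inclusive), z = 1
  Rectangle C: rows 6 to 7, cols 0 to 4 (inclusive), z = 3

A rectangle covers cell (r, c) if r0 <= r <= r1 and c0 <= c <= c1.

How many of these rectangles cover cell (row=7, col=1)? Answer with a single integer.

Answer: 2

Derivation:
Check cell (7,1):
  A: rows 3-5 cols 2-7 -> outside (row miss)
  B: rows 4-7 cols 0-6 -> covers
  C: rows 6-7 cols 0-4 -> covers
Count covering = 2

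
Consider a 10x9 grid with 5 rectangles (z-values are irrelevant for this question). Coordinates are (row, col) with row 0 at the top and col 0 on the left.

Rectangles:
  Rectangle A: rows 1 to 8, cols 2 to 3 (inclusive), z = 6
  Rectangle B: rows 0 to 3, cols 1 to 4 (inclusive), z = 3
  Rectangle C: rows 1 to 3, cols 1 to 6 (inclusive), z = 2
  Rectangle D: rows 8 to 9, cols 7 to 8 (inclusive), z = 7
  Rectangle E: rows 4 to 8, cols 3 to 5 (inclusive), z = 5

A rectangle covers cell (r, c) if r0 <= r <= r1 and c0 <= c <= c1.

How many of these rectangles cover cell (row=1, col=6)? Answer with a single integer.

Check cell (1,6):
  A: rows 1-8 cols 2-3 -> outside (col miss)
  B: rows 0-3 cols 1-4 -> outside (col miss)
  C: rows 1-3 cols 1-6 -> covers
  D: rows 8-9 cols 7-8 -> outside (row miss)
  E: rows 4-8 cols 3-5 -> outside (row miss)
Count covering = 1

Answer: 1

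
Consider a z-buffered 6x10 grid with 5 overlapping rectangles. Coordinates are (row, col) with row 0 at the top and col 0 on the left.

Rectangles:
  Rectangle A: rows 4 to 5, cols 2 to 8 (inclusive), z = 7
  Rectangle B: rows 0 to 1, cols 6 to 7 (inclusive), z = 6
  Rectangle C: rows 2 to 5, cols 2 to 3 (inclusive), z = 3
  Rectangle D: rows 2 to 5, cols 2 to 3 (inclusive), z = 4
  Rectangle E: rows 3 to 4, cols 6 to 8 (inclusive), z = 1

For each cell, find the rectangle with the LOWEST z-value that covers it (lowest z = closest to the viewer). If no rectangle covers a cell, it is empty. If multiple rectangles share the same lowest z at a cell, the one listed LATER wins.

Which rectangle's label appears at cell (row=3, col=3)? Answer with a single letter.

Answer: C

Derivation:
Check cell (3,3):
  A: rows 4-5 cols 2-8 -> outside (row miss)
  B: rows 0-1 cols 6-7 -> outside (row miss)
  C: rows 2-5 cols 2-3 z=3 -> covers; best now C (z=3)
  D: rows 2-5 cols 2-3 z=4 -> covers; best now C (z=3)
  E: rows 3-4 cols 6-8 -> outside (col miss)
Winner: C at z=3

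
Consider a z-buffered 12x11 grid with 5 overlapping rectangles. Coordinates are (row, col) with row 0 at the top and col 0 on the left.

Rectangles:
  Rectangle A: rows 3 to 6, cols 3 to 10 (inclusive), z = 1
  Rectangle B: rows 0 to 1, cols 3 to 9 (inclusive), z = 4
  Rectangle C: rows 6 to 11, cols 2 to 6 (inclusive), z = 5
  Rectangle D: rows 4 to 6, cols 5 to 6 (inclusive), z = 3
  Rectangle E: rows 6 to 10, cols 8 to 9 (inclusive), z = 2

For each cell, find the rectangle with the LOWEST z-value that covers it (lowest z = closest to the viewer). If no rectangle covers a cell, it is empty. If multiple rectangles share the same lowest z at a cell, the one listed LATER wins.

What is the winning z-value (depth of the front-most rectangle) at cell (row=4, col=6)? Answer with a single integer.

Answer: 1

Derivation:
Check cell (4,6):
  A: rows 3-6 cols 3-10 z=1 -> covers; best now A (z=1)
  B: rows 0-1 cols 3-9 -> outside (row miss)
  C: rows 6-11 cols 2-6 -> outside (row miss)
  D: rows 4-6 cols 5-6 z=3 -> covers; best now A (z=1)
  E: rows 6-10 cols 8-9 -> outside (row miss)
Winner: A at z=1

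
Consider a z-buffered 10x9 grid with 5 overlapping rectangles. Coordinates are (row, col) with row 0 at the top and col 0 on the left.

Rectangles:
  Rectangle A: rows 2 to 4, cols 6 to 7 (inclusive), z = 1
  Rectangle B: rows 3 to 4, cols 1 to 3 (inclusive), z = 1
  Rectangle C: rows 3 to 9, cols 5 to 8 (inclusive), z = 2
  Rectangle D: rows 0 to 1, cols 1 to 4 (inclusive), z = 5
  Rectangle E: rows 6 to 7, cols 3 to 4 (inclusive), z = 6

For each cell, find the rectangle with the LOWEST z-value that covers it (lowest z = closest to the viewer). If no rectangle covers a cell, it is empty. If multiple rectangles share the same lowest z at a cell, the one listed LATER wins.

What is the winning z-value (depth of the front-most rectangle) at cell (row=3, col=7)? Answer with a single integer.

Check cell (3,7):
  A: rows 2-4 cols 6-7 z=1 -> covers; best now A (z=1)
  B: rows 3-4 cols 1-3 -> outside (col miss)
  C: rows 3-9 cols 5-8 z=2 -> covers; best now A (z=1)
  D: rows 0-1 cols 1-4 -> outside (row miss)
  E: rows 6-7 cols 3-4 -> outside (row miss)
Winner: A at z=1

Answer: 1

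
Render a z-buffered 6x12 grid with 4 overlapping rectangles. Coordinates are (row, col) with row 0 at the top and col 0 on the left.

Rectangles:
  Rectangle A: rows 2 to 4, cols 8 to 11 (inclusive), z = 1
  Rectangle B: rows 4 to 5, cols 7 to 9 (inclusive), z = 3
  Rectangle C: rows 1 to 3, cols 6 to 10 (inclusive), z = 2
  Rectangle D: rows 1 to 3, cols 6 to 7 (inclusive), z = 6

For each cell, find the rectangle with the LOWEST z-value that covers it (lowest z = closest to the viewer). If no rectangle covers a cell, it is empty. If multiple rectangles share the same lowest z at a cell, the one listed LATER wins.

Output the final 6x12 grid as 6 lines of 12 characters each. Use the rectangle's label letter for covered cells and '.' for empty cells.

............
......CCCCC.
......CCAAAA
......CCAAAA
.......BAAAA
.......BBB..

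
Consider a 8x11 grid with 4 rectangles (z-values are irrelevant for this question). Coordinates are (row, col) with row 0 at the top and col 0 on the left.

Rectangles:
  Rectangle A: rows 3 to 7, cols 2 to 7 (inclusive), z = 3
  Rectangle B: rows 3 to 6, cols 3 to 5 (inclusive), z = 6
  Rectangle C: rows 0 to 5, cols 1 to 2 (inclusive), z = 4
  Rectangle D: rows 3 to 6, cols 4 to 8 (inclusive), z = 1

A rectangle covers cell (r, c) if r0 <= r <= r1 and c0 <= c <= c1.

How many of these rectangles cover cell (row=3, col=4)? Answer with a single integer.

Answer: 3

Derivation:
Check cell (3,4):
  A: rows 3-7 cols 2-7 -> covers
  B: rows 3-6 cols 3-5 -> covers
  C: rows 0-5 cols 1-2 -> outside (col miss)
  D: rows 3-6 cols 4-8 -> covers
Count covering = 3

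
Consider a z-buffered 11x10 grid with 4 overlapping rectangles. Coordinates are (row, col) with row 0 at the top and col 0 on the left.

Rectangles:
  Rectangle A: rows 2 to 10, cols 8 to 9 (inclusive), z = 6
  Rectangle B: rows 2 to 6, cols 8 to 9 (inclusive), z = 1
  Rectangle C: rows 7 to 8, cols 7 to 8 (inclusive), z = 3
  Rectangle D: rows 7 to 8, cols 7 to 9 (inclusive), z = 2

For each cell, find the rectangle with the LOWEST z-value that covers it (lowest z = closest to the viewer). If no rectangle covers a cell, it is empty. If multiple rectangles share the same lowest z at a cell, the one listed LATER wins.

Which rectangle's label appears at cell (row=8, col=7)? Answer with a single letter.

Check cell (8,7):
  A: rows 2-10 cols 8-9 -> outside (col miss)
  B: rows 2-6 cols 8-9 -> outside (row miss)
  C: rows 7-8 cols 7-8 z=3 -> covers; best now C (z=3)
  D: rows 7-8 cols 7-9 z=2 -> covers; best now D (z=2)
Winner: D at z=2

Answer: D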